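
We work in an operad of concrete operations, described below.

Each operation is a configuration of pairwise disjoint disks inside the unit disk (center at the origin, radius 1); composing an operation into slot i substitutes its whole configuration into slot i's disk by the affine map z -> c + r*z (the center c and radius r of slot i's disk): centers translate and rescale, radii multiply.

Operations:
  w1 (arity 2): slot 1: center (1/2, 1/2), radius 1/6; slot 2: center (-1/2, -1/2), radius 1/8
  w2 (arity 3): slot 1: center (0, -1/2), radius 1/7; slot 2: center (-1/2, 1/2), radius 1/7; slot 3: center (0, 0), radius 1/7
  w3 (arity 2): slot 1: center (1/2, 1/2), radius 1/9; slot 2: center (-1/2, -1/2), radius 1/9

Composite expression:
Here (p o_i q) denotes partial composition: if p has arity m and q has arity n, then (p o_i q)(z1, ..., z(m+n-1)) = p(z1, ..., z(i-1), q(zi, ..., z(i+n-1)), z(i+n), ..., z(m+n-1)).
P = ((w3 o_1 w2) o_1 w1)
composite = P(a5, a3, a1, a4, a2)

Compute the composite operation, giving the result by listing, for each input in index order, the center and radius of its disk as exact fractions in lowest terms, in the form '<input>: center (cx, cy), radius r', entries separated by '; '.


a1: center (4/9, 5/9), radius 1/63; a2: center (-1/2, -1/2), radius 1/9; a3: center (31/63, 55/126), radius 1/504; a4: center (1/2, 1/2), radius 1/63; a5: center (32/63, 19/42), radius 1/378


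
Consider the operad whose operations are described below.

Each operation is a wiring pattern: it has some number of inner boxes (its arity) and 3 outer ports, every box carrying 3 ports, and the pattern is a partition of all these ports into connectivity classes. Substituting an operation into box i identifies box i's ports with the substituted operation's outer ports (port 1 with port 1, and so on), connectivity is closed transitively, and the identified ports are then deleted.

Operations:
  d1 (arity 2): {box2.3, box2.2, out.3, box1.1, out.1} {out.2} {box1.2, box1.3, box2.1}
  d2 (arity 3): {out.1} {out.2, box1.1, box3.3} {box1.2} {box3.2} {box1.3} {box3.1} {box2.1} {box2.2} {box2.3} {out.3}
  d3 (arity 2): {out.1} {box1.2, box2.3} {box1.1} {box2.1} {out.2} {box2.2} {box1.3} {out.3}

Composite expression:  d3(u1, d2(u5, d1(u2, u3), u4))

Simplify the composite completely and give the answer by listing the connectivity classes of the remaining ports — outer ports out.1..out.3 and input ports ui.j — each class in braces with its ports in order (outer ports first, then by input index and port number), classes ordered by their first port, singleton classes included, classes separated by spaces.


Substituting into d3 glues patterns; closure does the rest.
composing d1 on (u2, u3), with out.j its own outer ports: {out.1, out.3, u2.1, u3.2, u3.3} {out.2} {u2.2, u2.3, u3.1}
composing d2 on (u5, u2, u3, u4), with out.j its own outer ports: {out.1} {out.2, u4.3, u5.1} {out.3} {u2.1, u3.2, u3.3} {u2.2, u2.3, u3.1} {u4.1} {u4.2} {u5.2} {u5.3}
composing d3 on (u1, u5, u2, u3, u4), with out.j its own outer ports: {out.1} {out.2} {out.3} {u1.1} {u1.2} {u1.3} {u2.1, u3.2, u3.3} {u2.2, u2.3, u3.1} {u4.1} {u4.2} {u4.3, u5.1} {u5.2} {u5.3}

{out.1} {out.2} {out.3} {u1.1} {u1.2} {u1.3} {u2.1, u3.2, u3.3} {u2.2, u2.3, u3.1} {u4.1} {u4.2} {u4.3, u5.1} {u5.2} {u5.3}


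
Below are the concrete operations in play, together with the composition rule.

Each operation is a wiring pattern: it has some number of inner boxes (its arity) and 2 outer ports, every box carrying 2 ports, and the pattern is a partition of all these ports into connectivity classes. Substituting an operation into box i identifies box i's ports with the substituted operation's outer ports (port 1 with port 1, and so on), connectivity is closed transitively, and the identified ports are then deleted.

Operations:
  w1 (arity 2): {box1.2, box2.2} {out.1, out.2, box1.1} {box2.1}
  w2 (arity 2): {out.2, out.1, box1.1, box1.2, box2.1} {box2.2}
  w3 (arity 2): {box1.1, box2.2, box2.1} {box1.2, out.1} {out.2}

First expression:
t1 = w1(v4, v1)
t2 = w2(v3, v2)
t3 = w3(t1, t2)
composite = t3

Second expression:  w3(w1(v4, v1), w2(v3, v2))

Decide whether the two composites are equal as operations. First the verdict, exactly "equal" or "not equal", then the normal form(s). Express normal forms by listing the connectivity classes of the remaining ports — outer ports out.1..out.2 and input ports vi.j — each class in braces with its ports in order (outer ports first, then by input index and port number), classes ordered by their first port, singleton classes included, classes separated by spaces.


Reducing the first expression gives {out.1, v2.1, v3.1, v3.2, v4.1} {out.2} {v1.1} {v1.2, v4.2} {v2.2}
Reducing the second expression gives {out.1, v2.1, v3.1, v3.2, v4.1} {out.2} {v1.1} {v1.2, v4.2} {v2.2}
Identical normal forms: equal.

equal: each reduces to {out.1, v2.1, v3.1, v3.2, v4.1} {out.2} {v1.1} {v1.2, v4.2} {v2.2}


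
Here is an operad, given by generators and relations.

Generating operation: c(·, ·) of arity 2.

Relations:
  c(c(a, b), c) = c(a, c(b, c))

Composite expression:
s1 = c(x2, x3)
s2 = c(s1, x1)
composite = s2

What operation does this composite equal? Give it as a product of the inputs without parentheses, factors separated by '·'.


x2 · x3 · x1


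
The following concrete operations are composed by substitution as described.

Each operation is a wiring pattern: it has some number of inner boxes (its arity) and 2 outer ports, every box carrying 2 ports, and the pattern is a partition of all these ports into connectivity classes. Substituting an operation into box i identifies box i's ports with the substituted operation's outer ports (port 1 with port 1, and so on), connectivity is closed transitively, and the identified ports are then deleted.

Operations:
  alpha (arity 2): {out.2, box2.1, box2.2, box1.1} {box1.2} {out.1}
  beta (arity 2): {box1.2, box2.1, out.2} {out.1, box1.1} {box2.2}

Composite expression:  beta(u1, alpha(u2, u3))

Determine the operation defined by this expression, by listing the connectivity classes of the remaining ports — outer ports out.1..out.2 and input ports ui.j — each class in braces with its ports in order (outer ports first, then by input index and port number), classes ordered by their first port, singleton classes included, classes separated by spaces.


{out.1, u1.1} {out.2, u1.2} {u2.1, u3.1, u3.2} {u2.2}

Treat the ports identified at beta as solder joints: merge, then drop.
stage alpha: inputs (u2, u3), connectivity {out.1} {out.2, u2.1, u3.1, u3.2} {u2.2}, out.j its boundary
stage beta: inputs (u1, u2, u3), connectivity {out.1, u1.1} {out.2, u1.2} {u2.1, u3.1, u3.2} {u2.2}, out.j its boundary


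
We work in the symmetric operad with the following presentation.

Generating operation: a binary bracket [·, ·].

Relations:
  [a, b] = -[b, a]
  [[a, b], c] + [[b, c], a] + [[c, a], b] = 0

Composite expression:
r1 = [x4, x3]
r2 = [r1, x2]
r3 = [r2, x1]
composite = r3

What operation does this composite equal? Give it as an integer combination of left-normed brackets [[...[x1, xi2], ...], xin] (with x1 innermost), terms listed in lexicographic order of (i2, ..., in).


In the tensor algebra, words opening x1 carry the x1-anchored form.
Composite bracket: [[[x4, x3], x2], x1]
The bracket unfolds into 8 signed words via [a, b] = ab - ba (2^3 = 8).
Only words starting with x1 matter:
  the word x1x2x3x4 carries sign -1 and contributes -[[[x1, x2], x3], x4]
  the word x1x2x4x3 carries sign +1 and contributes +[[[x1, x2], x4], x3]
  the word x1x3x4x2 carries sign +1 and contributes +[[[x1, x3], x4], x2]
  the word x1x4x3x2 carries sign -1 and contributes -[[[x1, x4], x3], x2]

-[[[x1, x2], x3], x4] + [[[x1, x2], x4], x3] + [[[x1, x3], x4], x2] - [[[x1, x4], x3], x2]


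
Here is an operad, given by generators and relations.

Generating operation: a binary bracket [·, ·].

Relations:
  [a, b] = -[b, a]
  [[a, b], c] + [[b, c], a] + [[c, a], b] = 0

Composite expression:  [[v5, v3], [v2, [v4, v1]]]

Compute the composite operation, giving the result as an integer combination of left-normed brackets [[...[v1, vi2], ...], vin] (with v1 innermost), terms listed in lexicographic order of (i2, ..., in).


[[[[v1, v4], v2], v3], v5] - [[[[v1, v4], v2], v5], v3]

A multilinear Lie element is pinned by v1-initial words (v1 innermost).
Composite bracket: [[v5, v3], [v2, [v4, v1]]]
Expanding via [a, b] = ab - ba: 16 signed words (2^4 = 16).
Collect the words opening with v1:
  v1v4v2v3v5 appears with sign +1, giving the term +[[[[v1, v4], v2], v3], v5]
  v1v4v2v5v3 appears with sign -1, giving the term -[[[[v1, v4], v2], v5], v3]


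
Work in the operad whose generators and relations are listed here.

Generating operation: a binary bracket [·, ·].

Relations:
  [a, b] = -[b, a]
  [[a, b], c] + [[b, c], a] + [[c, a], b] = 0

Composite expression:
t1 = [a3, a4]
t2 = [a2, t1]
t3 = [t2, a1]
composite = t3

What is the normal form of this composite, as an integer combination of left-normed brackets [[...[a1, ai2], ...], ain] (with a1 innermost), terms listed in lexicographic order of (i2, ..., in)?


-[[[a1, a2], a3], a4] + [[[a1, a2], a4], a3] + [[[a1, a3], a4], a2] - [[[a1, a4], a3], a2]

Left-normed coefficients sit on the a1-initial expansion words.
Composite bracket: [[a2, [a3, a4]], a1]
The bracket unfolds into 8 signed words via [a, b] = ab - ba (2^3 = 8).
Collect the words opening with a1:
  a1a2a3a4 (sign -1) contributes -[[[a1, a2], a3], a4]
  a1a2a4a3 (sign +1) contributes +[[[a1, a2], a4], a3]
  a1a3a4a2 (sign +1) contributes +[[[a1, a3], a4], a2]
  a1a4a3a2 (sign -1) contributes -[[[a1, a4], a3], a2]


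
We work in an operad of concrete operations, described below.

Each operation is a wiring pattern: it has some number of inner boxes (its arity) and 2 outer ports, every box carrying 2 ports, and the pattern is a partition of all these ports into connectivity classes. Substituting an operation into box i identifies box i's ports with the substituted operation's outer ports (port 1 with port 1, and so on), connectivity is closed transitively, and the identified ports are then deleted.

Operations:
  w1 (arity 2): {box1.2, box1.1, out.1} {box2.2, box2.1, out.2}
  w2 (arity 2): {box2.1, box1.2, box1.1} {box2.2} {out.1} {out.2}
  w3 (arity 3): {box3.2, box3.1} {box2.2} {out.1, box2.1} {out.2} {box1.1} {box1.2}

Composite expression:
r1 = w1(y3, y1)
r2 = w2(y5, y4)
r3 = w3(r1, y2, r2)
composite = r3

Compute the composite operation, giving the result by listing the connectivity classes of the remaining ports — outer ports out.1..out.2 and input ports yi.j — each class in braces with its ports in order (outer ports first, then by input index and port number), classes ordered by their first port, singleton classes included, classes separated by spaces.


{out.1, y2.1} {out.2} {y1.1, y1.2} {y2.2} {y3.1, y3.2} {y4.1, y5.1, y5.2} {y4.2}

Treat the ports identified at w3 as solder joints: merge, then drop.
composing w1 on (y3, y1), with out.j its own outer ports: {out.1, y3.1, y3.2} {out.2, y1.1, y1.2}
composing w2 on (y5, y4), with out.j its own outer ports: {out.1} {out.2} {y4.1, y5.1, y5.2} {y4.2}
composing w3 on (y3, y1, y2, y5, y4), with out.j its own outer ports: {out.1, y2.1} {out.2} {y1.1, y1.2} {y2.2} {y3.1, y3.2} {y4.1, y5.1, y5.2} {y4.2}


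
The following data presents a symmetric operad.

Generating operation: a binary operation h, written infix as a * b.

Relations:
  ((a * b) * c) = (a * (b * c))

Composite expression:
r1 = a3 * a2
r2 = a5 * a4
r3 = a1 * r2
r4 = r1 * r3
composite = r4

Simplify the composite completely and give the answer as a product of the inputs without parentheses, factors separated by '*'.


a3 * a2 * a1 * a5 * a4

Associativity of h dissolves the nesting; only the a-input order survives.
(a3 * a2) spells out as a3 * a2
(a5 * a4) spells out as a5 * a4
(a1 * (a5 * a4)) spells out as a1 * a5 * a4
((a3 * a2) * (a1 * (a5 * a4))) spells out as a3 * a2 * a1 * a5 * a4


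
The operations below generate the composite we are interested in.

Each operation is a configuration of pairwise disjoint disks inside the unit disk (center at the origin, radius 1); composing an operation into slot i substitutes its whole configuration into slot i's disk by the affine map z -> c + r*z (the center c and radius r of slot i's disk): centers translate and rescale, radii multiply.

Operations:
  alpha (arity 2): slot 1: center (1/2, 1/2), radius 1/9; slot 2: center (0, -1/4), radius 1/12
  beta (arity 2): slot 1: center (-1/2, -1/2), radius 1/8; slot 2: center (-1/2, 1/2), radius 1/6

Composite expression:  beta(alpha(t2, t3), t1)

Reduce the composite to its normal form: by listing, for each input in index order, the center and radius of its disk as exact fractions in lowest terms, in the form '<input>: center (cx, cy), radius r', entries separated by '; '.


t1: center (-1/2, 1/2), radius 1/6; t2: center (-7/16, -7/16), radius 1/72; t3: center (-1/2, -17/32), radius 1/96

Nesting under beta composes maps z -> c + r*z down each t-path.
input t2: composing its 2 substitution steps yields center (-7/16, -7/16), radius 1/72
input t3: composing its 2 substitution steps yields center (-1/2, -17/32), radius 1/96
input t1: composing its 1 substitution step yields center (-1/2, 1/2), radius 1/6


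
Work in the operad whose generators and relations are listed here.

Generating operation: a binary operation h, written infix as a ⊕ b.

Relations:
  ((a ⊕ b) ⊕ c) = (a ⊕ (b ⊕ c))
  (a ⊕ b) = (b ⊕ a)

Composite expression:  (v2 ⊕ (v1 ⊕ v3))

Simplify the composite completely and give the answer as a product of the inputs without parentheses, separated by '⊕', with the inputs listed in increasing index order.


v1 ⊕ v2 ⊕ v3

Shape and order are irrelevant to h; the v-input set decides.
(v1 ⊕ v3) linearizes to v1 ⊕ v3
(v2 ⊕ (v1 ⊕ v3)) linearizes to v2 ⊕ v1 ⊕ v3
rearranged into index order: v1 ⊕ v2 ⊕ v3


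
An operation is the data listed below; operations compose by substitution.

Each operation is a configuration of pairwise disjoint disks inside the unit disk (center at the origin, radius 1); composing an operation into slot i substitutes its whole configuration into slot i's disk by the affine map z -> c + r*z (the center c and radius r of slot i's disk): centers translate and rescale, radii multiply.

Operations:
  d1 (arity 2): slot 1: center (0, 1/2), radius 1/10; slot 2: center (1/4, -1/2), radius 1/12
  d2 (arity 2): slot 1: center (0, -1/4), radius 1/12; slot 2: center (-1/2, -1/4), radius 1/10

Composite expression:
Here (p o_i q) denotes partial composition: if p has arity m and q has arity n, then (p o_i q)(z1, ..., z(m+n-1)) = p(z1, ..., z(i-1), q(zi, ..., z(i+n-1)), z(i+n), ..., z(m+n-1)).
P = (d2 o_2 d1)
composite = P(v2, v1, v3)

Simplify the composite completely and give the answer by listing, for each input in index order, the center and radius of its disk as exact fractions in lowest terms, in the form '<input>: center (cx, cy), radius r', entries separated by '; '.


v1: center (-1/2, -1/5), radius 1/100; v2: center (0, -1/4), radius 1/12; v3: center (-19/40, -3/10), radius 1/120

Each v-disk chains the slot maps above it in d2; radii multiply.
input v2: composing its 1 substitution step yields center (0, -1/4), radius 1/12
input v1: composing its 2 substitution steps yields center (-1/2, -1/5), radius 1/100
input v3: composing its 2 substitution steps yields center (-19/40, -3/10), radius 1/120


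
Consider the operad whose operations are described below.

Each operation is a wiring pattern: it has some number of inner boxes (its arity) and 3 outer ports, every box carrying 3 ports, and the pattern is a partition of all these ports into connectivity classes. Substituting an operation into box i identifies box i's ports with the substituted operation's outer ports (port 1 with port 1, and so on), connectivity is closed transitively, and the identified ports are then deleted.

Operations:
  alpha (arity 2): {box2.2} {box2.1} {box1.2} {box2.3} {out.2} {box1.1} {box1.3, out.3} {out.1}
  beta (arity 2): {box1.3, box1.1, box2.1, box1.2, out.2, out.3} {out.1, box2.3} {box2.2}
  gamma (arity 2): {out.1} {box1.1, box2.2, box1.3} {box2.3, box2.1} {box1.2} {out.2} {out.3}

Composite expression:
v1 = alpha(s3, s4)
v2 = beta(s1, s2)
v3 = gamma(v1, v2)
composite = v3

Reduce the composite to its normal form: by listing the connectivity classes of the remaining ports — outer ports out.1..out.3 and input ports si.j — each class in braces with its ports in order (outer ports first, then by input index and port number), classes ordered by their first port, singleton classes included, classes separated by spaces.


Substituting into gamma glues patterns; closure does the rest.
after alpha, the pattern on (s3, s4) reads {out.1} {out.2} {out.3, s3.3} {s3.1} {s3.2} {s4.1} {s4.2} {s4.3} (out.j = its outer ports)
after beta, the pattern on (s1, s2) reads {out.1, s2.3} {out.2, out.3, s1.1, s1.2, s1.3, s2.1} {s2.2} (out.j = its outer ports)
after gamma, the pattern on (s3, s4, s1, s2) reads {out.1} {out.2} {out.3} {s1.1, s1.2, s1.3, s2.1, s2.3, s3.3} {s2.2} {s3.1} {s3.2} {s4.1} {s4.2} {s4.3} (out.j = its outer ports)

{out.1} {out.2} {out.3} {s1.1, s1.2, s1.3, s2.1, s2.3, s3.3} {s2.2} {s3.1} {s3.2} {s4.1} {s4.2} {s4.3}


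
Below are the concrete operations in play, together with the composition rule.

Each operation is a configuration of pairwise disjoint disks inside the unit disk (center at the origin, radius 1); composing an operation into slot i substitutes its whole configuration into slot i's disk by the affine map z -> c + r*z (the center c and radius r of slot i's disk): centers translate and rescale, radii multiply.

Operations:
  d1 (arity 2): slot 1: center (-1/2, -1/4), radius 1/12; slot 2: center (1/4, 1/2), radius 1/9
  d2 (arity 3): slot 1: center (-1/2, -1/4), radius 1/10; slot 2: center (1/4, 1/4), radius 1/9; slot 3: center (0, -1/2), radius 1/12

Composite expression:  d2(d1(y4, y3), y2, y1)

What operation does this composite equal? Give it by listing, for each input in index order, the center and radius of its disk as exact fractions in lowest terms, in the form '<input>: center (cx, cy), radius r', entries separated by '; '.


y1: center (0, -1/2), radius 1/12; y2: center (1/4, 1/4), radius 1/9; y3: center (-19/40, -1/5), radius 1/90; y4: center (-11/20, -11/40), radius 1/120


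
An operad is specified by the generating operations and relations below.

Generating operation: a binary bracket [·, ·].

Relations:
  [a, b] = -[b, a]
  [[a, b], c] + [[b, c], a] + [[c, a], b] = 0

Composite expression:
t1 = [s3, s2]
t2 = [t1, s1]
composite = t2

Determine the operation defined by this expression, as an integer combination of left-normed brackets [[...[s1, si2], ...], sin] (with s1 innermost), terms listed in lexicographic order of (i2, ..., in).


Antisymmetry and Jacobi reduce to s1-anchored left-normed brackets.
Composite bracket: [[s3, s2], s1]
The bracket unfolds into 4 signed words via [a, b] = ab - ba (2^2 = 4).
Only words starting with s1 matter:
  word s1s2s3 has sign +1, contributing +[[s1, s2], s3]
  word s1s3s2 has sign -1, contributing -[[s1, s3], s2]

[[s1, s2], s3] - [[s1, s3], s2]


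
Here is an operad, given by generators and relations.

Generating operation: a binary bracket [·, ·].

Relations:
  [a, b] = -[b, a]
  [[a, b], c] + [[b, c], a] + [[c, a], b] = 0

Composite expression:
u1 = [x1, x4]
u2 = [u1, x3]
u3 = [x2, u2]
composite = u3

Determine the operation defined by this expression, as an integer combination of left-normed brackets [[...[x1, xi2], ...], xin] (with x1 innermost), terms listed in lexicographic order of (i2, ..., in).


A multilinear Lie element is pinned by x1-initial words (x1 innermost).
Composite bracket: [x2, [[x1, x4], x3]]
Under [a, b] = ab - ba we get 8 signed associative words (2^3 = 8).
Keep just the words that open with x1:
  x1x4x3x2 (sign -1) contributes -[[[x1, x4], x3], x2]

-[[[x1, x4], x3], x2]


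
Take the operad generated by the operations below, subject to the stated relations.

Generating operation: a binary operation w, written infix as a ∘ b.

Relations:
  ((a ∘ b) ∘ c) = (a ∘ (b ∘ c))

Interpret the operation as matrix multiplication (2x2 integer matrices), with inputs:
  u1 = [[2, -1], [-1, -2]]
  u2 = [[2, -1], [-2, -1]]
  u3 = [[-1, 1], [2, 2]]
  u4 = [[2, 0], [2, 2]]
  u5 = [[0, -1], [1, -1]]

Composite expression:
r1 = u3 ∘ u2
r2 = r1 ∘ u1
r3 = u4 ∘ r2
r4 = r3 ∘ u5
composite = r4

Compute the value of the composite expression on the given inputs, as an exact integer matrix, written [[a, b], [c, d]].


[[8, 8], [24, -16]]

(u3 ∘ u2) = [[-4, 0], [0, -4]]
((u3 ∘ u2) ∘ u1) = [[-8, 4], [4, 8]]
(u4 ∘ ((u3 ∘ u2) ∘ u1)) = [[-16, 8], [-8, 24]]
((u4 ∘ ((u3 ∘ u2) ∘ u1)) ∘ u5) = [[8, 8], [24, -16]]


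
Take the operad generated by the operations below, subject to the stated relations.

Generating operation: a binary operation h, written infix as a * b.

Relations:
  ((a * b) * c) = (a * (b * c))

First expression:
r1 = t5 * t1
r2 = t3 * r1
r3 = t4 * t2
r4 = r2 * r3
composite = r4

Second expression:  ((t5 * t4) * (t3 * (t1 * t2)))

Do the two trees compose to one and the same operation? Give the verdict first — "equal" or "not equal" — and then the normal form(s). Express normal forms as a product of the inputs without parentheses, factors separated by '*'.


not equal: they reduce to t3 * t5 * t1 * t4 * t2 and t5 * t4 * t3 * t1 * t2

The first expression reduces to t3 * t5 * t1 * t4 * t2
The second expression reduces to t5 * t4 * t3 * t1 * t2
Distinct normal forms: not equal.


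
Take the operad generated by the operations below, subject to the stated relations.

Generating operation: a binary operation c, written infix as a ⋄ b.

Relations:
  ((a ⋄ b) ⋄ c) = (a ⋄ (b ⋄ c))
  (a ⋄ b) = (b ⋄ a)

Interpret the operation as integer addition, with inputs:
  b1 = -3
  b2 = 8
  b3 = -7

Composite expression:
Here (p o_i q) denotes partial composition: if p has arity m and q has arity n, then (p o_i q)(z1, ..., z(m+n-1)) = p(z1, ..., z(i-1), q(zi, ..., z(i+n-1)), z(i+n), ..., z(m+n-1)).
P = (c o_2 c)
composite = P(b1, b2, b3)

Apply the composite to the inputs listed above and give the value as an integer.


-2


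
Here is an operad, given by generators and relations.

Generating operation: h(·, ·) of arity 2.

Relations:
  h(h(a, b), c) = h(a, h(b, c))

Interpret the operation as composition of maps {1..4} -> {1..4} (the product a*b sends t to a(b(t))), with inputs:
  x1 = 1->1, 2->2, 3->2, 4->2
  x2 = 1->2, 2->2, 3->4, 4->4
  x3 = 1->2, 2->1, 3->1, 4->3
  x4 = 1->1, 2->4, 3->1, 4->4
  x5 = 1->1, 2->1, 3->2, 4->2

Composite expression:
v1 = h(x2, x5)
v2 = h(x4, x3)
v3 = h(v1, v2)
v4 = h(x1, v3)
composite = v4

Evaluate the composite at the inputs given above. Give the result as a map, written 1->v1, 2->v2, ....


1->2, 2->2, 3->2, 4->2


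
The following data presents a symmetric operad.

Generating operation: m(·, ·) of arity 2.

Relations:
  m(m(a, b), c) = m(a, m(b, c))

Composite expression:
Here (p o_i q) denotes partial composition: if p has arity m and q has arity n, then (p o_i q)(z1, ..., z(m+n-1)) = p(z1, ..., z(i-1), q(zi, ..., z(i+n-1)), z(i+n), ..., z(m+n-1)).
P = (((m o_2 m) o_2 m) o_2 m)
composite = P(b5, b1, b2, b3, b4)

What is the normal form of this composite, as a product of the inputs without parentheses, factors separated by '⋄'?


b5 ⋄ b1 ⋄ b2 ⋄ b3 ⋄ b4

The m-tree's shape is irrelevant; the b-reading-order decides.
m(b1, b2) collapses to b1 ⋄ b2
m(m(b1, b2), b3) collapses to b1 ⋄ b2 ⋄ b3
m(m(m(b1, b2), b3), b4) collapses to b1 ⋄ b2 ⋄ b3 ⋄ b4
m(b5, m(m(m(b1, b2), b3), b4)) collapses to b5 ⋄ b1 ⋄ b2 ⋄ b3 ⋄ b4


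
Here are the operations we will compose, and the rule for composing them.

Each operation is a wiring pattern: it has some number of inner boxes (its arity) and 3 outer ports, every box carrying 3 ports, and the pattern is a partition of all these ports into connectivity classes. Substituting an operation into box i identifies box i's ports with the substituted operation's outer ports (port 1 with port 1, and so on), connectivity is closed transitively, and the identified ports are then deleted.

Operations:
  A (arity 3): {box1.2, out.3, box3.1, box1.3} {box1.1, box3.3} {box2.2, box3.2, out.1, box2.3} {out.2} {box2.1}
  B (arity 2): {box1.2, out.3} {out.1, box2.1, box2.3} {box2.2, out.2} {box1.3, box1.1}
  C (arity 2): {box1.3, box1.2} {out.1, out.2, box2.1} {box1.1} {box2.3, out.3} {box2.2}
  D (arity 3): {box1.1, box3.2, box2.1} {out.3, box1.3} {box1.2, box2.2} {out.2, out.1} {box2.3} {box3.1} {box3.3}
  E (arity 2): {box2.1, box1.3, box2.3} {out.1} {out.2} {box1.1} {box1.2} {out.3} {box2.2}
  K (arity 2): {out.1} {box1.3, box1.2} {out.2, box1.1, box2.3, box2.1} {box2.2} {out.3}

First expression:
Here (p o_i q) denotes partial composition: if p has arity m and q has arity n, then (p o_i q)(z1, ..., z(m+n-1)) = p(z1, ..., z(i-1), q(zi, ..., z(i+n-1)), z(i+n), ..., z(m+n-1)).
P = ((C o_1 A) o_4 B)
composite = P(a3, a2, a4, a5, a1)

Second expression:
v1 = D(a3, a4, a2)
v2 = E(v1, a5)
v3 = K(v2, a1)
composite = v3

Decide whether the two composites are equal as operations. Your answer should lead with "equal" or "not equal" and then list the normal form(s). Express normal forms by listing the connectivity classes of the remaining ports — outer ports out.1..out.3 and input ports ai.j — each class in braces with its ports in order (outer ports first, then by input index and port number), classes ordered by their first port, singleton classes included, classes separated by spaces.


not equal: they reduce to {out.1, out.2, a1.1, a1.3} {out.3, a5.2} {a1.2} {a2.1} {a2.2, a2.3, a4.2} {a3.1, a4.3} {a3.2, a3.3, a4.1} {a5.1, a5.3} and {out.1} {out.2, a1.1, a1.3} {out.3} {a1.2} {a2.1} {a2.2, a3.1, a4.1} {a2.3} {a3.2, a4.2} {a3.3, a5.1, a5.3} {a4.3} {a5.2}


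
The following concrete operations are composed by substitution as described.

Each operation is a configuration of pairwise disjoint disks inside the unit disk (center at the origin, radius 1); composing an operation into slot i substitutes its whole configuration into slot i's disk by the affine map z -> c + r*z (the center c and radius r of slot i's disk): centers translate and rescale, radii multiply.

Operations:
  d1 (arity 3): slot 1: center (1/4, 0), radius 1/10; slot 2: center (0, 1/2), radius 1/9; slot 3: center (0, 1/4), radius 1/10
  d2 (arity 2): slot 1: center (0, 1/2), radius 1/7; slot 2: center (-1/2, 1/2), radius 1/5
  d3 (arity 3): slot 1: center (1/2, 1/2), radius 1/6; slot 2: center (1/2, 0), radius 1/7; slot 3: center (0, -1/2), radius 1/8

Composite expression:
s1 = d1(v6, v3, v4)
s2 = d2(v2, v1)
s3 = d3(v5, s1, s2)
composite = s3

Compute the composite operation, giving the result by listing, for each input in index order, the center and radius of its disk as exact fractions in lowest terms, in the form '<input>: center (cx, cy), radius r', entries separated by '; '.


Each v-disk chains the slot maps above it in d3; radii multiply.
v5: after 1 affine step, its disk has center (1/2, 1/2), radius 1/6
v6: after 2 affine steps, its disk has center (15/28, 0), radius 1/70
v3: after 2 affine steps, its disk has center (1/2, 1/14), radius 1/63
v4: after 2 affine steps, its disk has center (1/2, 1/28), radius 1/70
v2: after 2 affine steps, its disk has center (0, -7/16), radius 1/56
v1: after 2 affine steps, its disk has center (-1/16, -7/16), radius 1/40

v1: center (-1/16, -7/16), radius 1/40; v2: center (0, -7/16), radius 1/56; v3: center (1/2, 1/14), radius 1/63; v4: center (1/2, 1/28), radius 1/70; v5: center (1/2, 1/2), radius 1/6; v6: center (15/28, 0), radius 1/70


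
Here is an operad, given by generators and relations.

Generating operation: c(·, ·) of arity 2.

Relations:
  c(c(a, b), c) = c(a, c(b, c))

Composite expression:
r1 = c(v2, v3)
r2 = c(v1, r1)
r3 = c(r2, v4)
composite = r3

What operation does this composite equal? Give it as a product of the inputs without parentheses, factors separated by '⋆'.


Every regrouping of c is equal, so read the v-inputs in written order.
c(v2, v3) unparenthesizes to v2 ⋆ v3
c(v1, c(v2, v3)) unparenthesizes to v1 ⋆ v2 ⋆ v3
c(c(v1, c(v2, v3)), v4) unparenthesizes to v1 ⋆ v2 ⋆ v3 ⋆ v4

v1 ⋆ v2 ⋆ v3 ⋆ v4


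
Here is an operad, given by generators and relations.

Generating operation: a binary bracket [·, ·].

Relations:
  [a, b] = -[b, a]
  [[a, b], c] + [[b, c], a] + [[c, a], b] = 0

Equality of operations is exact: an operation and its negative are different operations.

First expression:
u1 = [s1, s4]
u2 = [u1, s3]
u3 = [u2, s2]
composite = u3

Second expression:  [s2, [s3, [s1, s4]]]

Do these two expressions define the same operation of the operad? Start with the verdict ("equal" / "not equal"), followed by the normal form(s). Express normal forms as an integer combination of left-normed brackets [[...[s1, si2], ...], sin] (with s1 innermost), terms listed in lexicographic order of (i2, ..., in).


equal: each reduces to [[[s1, s4], s3], s2]

Normal form of the first expression: [[[s1, s4], s3], s2]
Normal form of the second expression: [[[s1, s4], s3], s2]
One common form — equal.


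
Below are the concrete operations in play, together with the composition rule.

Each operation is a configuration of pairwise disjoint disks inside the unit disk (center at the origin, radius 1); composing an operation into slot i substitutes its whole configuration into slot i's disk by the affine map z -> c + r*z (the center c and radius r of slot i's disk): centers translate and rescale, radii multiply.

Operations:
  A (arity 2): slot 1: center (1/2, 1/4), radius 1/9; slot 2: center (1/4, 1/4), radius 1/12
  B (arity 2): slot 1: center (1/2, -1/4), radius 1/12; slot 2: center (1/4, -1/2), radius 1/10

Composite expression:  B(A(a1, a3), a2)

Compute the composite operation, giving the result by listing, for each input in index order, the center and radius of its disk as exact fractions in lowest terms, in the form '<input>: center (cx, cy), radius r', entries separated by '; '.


a1: center (13/24, -11/48), radius 1/108; a2: center (1/4, -1/2), radius 1/10; a3: center (25/48, -11/48), radius 1/144

Follow each a-input down from B: c' goes to c + r*c', radius to r*r'.
input a1: composing its 2 substitution steps yields center (13/24, -11/48), radius 1/108
input a3: composing its 2 substitution steps yields center (25/48, -11/48), radius 1/144
input a2: composing its 1 substitution step yields center (1/4, -1/2), radius 1/10


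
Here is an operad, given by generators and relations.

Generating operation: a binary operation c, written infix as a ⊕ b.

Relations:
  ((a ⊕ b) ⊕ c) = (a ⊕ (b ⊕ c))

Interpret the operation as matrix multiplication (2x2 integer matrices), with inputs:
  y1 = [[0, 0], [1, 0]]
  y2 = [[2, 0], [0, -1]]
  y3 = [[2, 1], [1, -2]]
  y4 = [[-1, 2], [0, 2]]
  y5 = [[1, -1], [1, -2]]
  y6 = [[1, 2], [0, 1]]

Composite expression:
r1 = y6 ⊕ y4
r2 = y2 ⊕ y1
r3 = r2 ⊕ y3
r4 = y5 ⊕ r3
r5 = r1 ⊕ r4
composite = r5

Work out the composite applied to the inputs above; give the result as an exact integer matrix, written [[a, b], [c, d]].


[[22, 11], [8, 4]]


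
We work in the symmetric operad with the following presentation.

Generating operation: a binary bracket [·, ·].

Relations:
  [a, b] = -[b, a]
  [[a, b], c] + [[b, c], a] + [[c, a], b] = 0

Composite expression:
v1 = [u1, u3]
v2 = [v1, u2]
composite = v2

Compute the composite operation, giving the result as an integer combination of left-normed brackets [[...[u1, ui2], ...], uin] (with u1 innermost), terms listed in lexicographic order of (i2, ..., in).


[[u1, u3], u2]

Skip Jacobi rewriting: expand, keep u1-initial words, read off terms.
Composite bracket: [[u1, u3], u2]
The bracket unfolds into 4 signed words via [a, b] = ab - ba (2^2 = 4).
Keep just the words that open with u1:
  the word u1u3u2 carries sign +1 and contributes +[[u1, u3], u2]


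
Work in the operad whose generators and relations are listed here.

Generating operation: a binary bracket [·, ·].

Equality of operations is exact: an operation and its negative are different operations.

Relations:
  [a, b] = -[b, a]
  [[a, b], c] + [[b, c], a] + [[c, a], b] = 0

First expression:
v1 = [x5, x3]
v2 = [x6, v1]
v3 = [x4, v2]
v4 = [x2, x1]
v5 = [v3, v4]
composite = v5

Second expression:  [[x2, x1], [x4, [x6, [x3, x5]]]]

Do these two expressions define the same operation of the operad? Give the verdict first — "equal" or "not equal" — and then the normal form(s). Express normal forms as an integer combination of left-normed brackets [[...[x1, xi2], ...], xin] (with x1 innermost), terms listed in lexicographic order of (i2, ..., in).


Normal form of the first expression: -[[[[[x1, x2], x3], x5], x6], x4] + [[[[[x1, x2], x4], x3], x5], x6] - [[[[[x1, x2], x4], x5], x3], x6] - [[[[[x1, x2], x4], x6], x3], x5] + [[[[[x1, x2], x4], x6], x5], x3] + [[[[[x1, x2], x5], x3], x6], x4] + [[[[[x1, x2], x6], x3], x5], x4] - [[[[[x1, x2], x6], x5], x3], x4]
Normal form of the second expression: -[[[[[x1, x2], x3], x5], x6], x4] + [[[[[x1, x2], x4], x3], x5], x6] - [[[[[x1, x2], x4], x5], x3], x6] - [[[[[x1, x2], x4], x6], x3], x5] + [[[[[x1, x2], x4], x6], x5], x3] + [[[[[x1, x2], x5], x3], x6], x4] + [[[[[x1, x2], x6], x3], x5], x4] - [[[[[x1, x2], x6], x5], x3], x4]
Identical normal forms: equal.

equal; both compose to -[[[[[x1, x2], x3], x5], x6], x4] + [[[[[x1, x2], x4], x3], x5], x6] - [[[[[x1, x2], x4], x5], x3], x6] - [[[[[x1, x2], x4], x6], x3], x5] + [[[[[x1, x2], x4], x6], x5], x3] + [[[[[x1, x2], x5], x3], x6], x4] + [[[[[x1, x2], x6], x3], x5], x4] - [[[[[x1, x2], x6], x5], x3], x4]


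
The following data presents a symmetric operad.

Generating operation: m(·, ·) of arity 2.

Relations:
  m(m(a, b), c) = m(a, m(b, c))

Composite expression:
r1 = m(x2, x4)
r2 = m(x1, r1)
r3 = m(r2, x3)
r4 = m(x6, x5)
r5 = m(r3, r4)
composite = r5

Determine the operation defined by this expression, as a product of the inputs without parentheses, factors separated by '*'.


x1 * x2 * x4 * x3 * x6 * x5

Key point: m is associative — brackets drop, the x-order remains.
m(x2, x4) unparenthesizes to x2 * x4
m(x1, m(x2, x4)) unparenthesizes to x1 * x2 * x4
m(m(x1, m(x2, x4)), x3) unparenthesizes to x1 * x2 * x4 * x3
m(x6, x5) unparenthesizes to x6 * x5
m(m(m(x1, m(x2, x4)), x3), m(x6, x5)) unparenthesizes to x1 * x2 * x4 * x3 * x6 * x5


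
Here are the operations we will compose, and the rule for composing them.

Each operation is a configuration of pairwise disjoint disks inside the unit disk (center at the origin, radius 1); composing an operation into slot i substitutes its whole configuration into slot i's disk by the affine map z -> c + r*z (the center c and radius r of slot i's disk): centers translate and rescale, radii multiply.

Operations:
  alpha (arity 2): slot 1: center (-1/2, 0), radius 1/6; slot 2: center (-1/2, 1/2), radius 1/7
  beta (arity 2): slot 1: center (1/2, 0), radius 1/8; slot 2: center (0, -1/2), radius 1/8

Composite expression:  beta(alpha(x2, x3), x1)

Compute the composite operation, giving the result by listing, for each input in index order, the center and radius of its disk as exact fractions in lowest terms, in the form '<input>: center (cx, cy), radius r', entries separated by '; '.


x1: center (0, -1/2), radius 1/8; x2: center (7/16, 0), radius 1/48; x3: center (7/16, 1/16), radius 1/56


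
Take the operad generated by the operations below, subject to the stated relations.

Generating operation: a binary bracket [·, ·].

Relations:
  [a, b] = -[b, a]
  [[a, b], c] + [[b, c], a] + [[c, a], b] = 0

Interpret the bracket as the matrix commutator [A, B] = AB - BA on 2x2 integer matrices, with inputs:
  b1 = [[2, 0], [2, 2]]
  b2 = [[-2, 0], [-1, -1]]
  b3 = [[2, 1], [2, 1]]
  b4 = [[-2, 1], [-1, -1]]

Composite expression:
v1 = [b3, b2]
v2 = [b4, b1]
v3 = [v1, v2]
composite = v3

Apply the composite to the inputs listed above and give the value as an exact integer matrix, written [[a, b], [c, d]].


[b3, b2] = [[-1, 1], [-1, 1]]
[b4, b1] = [[2, 0], [2, -2]]
[[b3, b2], [b4, b1]] = [[2, -4], [0, -2]]

[[2, -4], [0, -2]]


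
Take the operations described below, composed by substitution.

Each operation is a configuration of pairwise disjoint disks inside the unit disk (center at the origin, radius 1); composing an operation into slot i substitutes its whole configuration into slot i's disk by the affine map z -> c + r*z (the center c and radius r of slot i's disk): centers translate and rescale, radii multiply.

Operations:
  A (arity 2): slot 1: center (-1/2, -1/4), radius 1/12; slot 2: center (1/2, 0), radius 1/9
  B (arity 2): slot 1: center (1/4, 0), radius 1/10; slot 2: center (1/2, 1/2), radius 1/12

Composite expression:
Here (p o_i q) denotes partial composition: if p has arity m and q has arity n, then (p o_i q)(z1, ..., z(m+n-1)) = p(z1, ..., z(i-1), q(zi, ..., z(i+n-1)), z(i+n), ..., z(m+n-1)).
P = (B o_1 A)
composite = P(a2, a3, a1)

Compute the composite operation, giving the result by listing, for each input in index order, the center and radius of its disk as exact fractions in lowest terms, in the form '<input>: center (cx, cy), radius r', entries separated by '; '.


a1: center (1/2, 1/2), radius 1/12; a2: center (1/5, -1/40), radius 1/120; a3: center (3/10, 0), radius 1/90


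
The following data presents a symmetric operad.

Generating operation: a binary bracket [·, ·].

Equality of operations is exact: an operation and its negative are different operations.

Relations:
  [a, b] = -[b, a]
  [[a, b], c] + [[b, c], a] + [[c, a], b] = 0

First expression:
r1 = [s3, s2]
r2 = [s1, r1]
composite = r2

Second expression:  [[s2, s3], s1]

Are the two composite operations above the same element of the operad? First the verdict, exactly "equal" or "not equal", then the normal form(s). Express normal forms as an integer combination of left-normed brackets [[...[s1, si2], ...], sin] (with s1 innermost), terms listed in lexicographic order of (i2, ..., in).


Reducing the first expression gives -[[s1, s2], s3] + [[s1, s3], s2]
Reducing the second expression gives -[[s1, s2], s3] + [[s1, s3], s2]
One common form — equal.

equal — both sides give -[[s1, s2], s3] + [[s1, s3], s2]


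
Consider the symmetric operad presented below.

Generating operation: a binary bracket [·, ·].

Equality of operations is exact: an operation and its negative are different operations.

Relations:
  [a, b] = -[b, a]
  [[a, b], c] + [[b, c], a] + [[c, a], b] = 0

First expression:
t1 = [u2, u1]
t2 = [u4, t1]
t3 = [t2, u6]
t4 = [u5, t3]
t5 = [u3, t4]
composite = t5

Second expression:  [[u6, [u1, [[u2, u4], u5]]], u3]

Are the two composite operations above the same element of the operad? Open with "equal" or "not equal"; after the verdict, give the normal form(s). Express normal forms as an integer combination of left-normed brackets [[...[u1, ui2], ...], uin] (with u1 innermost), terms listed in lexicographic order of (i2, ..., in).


not equal: they reduce to [[[[[u1, u2], u4], u6], u5], u3] and -[[[[[u1, u2], u4], u5], u6], u3] + [[[[[u1, u4], u2], u5], u6], u3] + [[[[[u1, u5], u2], u4], u6], u3] - [[[[[u1, u5], u4], u2], u6], u3]


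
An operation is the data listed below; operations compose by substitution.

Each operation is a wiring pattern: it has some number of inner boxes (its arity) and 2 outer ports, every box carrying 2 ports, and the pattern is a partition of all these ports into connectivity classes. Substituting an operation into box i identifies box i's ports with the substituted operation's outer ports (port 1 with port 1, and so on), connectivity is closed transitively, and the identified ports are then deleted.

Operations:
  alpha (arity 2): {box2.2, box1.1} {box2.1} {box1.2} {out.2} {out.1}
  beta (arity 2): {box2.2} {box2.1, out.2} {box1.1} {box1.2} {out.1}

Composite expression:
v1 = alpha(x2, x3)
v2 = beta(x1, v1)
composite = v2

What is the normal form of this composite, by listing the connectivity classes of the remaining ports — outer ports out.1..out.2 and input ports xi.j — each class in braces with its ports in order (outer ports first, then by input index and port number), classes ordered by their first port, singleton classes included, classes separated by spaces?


Substituting into beta glues patterns; closure does the rest.
alpha over (x2, x3) gives {out.1} {out.2} {x2.1, x3.2} {x2.2} {x3.1}, out.j being that stage's outer ports
beta over (x1, x2, x3) gives {out.1} {out.2} {x1.1} {x1.2} {x2.1, x3.2} {x2.2} {x3.1}, out.j being that stage's outer ports

{out.1} {out.2} {x1.1} {x1.2} {x2.1, x3.2} {x2.2} {x3.1}
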